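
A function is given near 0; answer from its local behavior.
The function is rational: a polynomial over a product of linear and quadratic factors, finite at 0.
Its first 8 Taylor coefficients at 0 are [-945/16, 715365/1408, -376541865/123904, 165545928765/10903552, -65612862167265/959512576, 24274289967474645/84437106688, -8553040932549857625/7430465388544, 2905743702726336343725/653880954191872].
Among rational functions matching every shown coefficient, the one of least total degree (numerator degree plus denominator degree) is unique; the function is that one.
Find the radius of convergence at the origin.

The radius of convergence is 1/3.

No rational of total degree below 5 reproduces all 8 coefficients; solving the [0/5] Pade equations on them gives f(χ) = 5/(2*(χ + 1/3)**3*(χ**2 + 5*χ/11 - 8/7)), whose expansion matches every shown term.
Denominator factor (χ**2 + 5*χ/11 - 8/7): discriminant 4047/847, real irrational roots -5/22 + (1/154)*sqrt(28329) and -5/22 - (1/154)*sqrt(28329); poles of order 1, moduli -5/22 + (1/154)*sqrt(28329) and 5/22 + (1/154)*sqrt(28329).
Denominator factor (χ + 1/3)^3: pole of order 3 at -1/3, modulus 1/3.
The radius of convergence is the smallest modulus among the singular points: 1/3.


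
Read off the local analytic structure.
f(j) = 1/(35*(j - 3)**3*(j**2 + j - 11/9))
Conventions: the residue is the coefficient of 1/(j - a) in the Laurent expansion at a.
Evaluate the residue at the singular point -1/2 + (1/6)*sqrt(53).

The residue is -13932/31943555 - (3645/48371669)*sqrt(53).

The factor j**2 + j - 11/9 splits as (j - a)(j - a') with a = -1/2 + (1/6)*sqrt(53), a' = -1/2 - (1/6)*sqrt(53). At the order-1 pole a set g(j) = (j - a)*f(j) = [1/(35*(j - 3)**3)] / (j - a').
Simple pole: residue = g(a) at a = -1/2 + (1/6)*sqrt(53), which is -13932/31943555 - (3645/48371669)*sqrt(53).


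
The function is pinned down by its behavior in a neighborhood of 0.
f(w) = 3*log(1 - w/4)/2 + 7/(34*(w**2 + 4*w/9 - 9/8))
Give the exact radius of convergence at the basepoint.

The radius of convergence is -2/9 + (1/36)*sqrt(1522).

Denominator factor (w**2 + 4*w/9 - 9/8): discriminant 761/162, real irrational roots -2/9 + (1/36)*sqrt(1522) and -2/9 - (1/36)*sqrt(1522); poles of order 1, moduli -2/9 + (1/36)*sqrt(1522) and 2/9 + (1/36)*sqrt(1522).
Branch term (3/2)*log(1 - w/(4)): its argument vanishes at w = 4, a logarithmic branch point, modulus 4.
The radius of convergence is the smallest modulus among the singular points: -2/9 + (1/36)*sqrt(1522).


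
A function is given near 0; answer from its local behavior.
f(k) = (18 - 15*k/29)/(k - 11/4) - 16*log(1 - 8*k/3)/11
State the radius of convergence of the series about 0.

The radius of convergence is 3/8.

Denominator factor (k - 11/4): pole of order 1 at 11/4, modulus 11/4.
Branch term (-16/11)*log(1 - k/(3/8)): its argument vanishes at k = 3/8, a logarithmic branch point, modulus 3/8.
The radius of convergence is the smallest modulus among the singular points: 3/8.


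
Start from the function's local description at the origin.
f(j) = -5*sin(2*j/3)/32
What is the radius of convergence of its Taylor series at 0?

The radius of convergence is infinite.

The factor sin(2*j/3) is entire and contributes no finite singular point.
The polynomial part has no poles.
No finite singular points: the Taylor series at 0 converges everywhere.


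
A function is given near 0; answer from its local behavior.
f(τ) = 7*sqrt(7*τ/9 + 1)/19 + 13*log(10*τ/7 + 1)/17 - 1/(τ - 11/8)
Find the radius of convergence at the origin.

Denominator factor (τ - 11/8): pole of order 1 at 11/8, modulus 11/8.
Branch term (13/17)*log(1 - τ/(-7/10)): its argument vanishes at τ = -7/10, a logarithmic branch point, modulus 7/10.
Branch term (7/19)*sqrt(1 - τ/(-9/7)): its argument vanishes at τ = -9/7, a square-root branch point, modulus 9/7.
The radius of convergence is the smallest modulus among the singular points: 7/10.

The radius of convergence is 7/10.


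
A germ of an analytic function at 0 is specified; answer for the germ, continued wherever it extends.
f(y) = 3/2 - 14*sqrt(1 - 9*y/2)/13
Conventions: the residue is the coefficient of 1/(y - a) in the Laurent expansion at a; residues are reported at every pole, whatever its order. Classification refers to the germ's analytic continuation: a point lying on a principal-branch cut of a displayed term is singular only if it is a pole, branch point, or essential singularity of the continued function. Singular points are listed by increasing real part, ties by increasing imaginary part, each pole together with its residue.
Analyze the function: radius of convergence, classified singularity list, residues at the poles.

Branch term (-14/13)*sqrt(1 - y/(2/9)): its argument vanishes at y = 2/9, a square-root branch point, modulus 2/9.
The radius of convergence is the smallest modulus among the singular points: 2/9.

Radius of convergence at 0: 2/9.
At 2/9: an algebraic (square-root) branch point.


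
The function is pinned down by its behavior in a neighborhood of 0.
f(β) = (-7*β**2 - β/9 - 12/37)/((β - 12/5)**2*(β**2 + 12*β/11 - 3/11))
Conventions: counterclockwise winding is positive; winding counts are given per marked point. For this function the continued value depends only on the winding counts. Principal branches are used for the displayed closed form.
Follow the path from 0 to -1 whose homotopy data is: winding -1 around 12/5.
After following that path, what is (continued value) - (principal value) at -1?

The function is rational, hence single-valued: continuing it around any pole returns the same value, so the difference is 0.

Continued minus principal equals 0.


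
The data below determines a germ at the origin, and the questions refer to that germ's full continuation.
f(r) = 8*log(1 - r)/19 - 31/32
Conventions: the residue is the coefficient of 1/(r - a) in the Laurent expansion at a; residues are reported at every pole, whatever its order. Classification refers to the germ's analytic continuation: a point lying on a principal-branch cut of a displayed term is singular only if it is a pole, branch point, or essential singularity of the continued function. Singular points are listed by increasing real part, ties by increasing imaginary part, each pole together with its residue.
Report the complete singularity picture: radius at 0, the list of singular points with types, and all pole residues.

Branch term (8/19)*log(1 - r/(1)): its argument vanishes at r = 1, a logarithmic branch point, modulus 1.
The radius of convergence is the smallest modulus among the singular points: 1.

Radius of convergence at 0: 1.
At 1: a logarithmic branch point.


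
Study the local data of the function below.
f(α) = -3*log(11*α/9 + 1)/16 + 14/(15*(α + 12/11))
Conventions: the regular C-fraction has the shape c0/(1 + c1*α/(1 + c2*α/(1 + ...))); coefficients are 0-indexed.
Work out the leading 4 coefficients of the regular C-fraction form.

Taylor coefficients (expand at 0): a_0 = 77/90, a_1 = -2189/2160, a_2 = 2783/3240, a_3 = -360701/466560.
c0 = a_0 = 77/90. Peel one level at a time: if S = 1 + c*α/S' with S'(0) = 1, then c is the α-coefficient of S and S' = c*α/(S - 1).
S_1 = c0/f = 1 + (199/168)*α + (3755/9408)*α^2 + ...; c1 = 199/168.
S_2 = c1*α/(S_1 - 1) = 1 + (-3755/11144)*α + (-380545/8553816)*α^2 + ...; c2 = -3755/11144.
S_3 = c2*α/(S_2 - 1) = 1 + (-532763/4035123)*α + ...; c3 = -532763/4035123.

The regular C-fraction coefficients are [77/90, 199/168, -3755/11144, -532763/4035123].


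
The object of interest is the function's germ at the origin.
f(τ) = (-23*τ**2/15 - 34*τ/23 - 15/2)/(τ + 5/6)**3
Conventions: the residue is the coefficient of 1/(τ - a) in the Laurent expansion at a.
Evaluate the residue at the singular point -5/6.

The residue is -23/15.

At the order-3 pole -5/6 set g(τ) = (τ - (-5/6))^3*f(τ) = -23*τ**2/15 - 34*τ/23 - 15/2.
Order-3 pole: residue = g''(a)/2; g''(-5/6) = -46/15, so the residue is -23/15.


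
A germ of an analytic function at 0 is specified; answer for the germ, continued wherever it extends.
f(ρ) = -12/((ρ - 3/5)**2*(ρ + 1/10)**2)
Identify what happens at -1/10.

The point is a pole of order 2.

The denominator factor ρ + 1/10 vanishes at -1/10 and appears to the power 2; the numerator there equals -12, nonzero, and no other factor vanishes.
Hence a pole whose order is the multiplicity, 2.


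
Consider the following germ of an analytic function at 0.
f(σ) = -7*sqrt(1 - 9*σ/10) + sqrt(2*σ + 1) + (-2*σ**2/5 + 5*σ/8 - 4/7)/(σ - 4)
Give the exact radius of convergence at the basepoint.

Denominator factor (σ - 4): pole of order 1 at 4, modulus 4.
Branch term (-7)*sqrt(1 - σ/(10/9)): its argument vanishes at σ = 10/9, a square-root branch point, modulus 10/9.
Branch term (1)*sqrt(1 - σ/(-1/2)): its argument vanishes at σ = -1/2, a square-root branch point, modulus 1/2.
The radius of convergence is the smallest modulus among the singular points: 1/2.

The radius of convergence is 1/2.


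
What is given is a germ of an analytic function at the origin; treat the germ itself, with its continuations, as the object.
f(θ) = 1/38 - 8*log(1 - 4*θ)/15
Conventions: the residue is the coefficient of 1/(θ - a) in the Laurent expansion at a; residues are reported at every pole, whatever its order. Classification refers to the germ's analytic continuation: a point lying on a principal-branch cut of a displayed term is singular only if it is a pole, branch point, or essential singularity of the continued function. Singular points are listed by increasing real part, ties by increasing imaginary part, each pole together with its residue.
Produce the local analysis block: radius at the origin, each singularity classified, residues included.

Branch term (-8/15)*log(1 - θ/(1/4)): its argument vanishes at θ = 1/4, a logarithmic branch point, modulus 1/4.
The radius of convergence is the smallest modulus among the singular points: 1/4.

Radius of convergence at 0: 1/4.
At 1/4: a logarithmic branch point.


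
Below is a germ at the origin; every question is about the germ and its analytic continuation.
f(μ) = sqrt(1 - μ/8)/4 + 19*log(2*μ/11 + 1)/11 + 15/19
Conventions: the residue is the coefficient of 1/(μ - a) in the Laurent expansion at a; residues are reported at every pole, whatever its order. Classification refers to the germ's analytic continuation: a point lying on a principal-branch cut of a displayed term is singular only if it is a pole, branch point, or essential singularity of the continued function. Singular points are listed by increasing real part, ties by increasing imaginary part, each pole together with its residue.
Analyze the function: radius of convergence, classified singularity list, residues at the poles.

Branch term (1/4)*sqrt(1 - μ/(8)): its argument vanishes at μ = 8, a square-root branch point, modulus 8.
Branch term (19/11)*log(1 - μ/(-11/2)): its argument vanishes at μ = -11/2, a logarithmic branch point, modulus 11/2.
The radius of convergence is the smallest modulus among the singular points: 11/2.
List the singular points by increasing real part (a conjugate pair: the negative imaginary part first).

Radius of convergence at 0: 11/2.
At -11/2: a logarithmic branch point.
At 8: an algebraic (square-root) branch point.


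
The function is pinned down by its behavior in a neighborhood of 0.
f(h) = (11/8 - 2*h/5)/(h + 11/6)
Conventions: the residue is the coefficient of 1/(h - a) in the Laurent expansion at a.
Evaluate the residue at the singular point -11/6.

At the order-1 pole -11/6 set g(h) = (h - (-11/6))*f(h) = 11/8 - 2*h/5.
Simple pole: residue = g(a) at a = -11/6, which is 253/120.

The residue is 253/120.


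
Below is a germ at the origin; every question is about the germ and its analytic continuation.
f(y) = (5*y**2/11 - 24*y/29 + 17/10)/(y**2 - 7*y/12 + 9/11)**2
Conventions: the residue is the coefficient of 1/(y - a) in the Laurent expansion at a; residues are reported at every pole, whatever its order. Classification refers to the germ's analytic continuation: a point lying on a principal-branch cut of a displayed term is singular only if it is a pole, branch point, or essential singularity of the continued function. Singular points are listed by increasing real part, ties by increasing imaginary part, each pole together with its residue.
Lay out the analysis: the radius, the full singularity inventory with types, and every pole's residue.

Denominator factor (y**2 - 7*y/12 + 9/11)^2: discriminant -4645/1584, complex-conjugate roots (7/24) + ((1/264)*sqrt(51095))*i and (7/24) - ((1/264)*sqrt(51095))*i; poles of order 2, moduli (3/11)*sqrt(11) and (3/11)*sqrt(11).
The radius of convergence is the smallest modulus among the singular points: (3/11)*sqrt(11).
The factor y**2 - 7*y/12 + 9/11 splits as (y - a)(y - a') with a = (7/24) - ((1/264)*sqrt(51095))*i, a' = (7/24) + ((1/264)*sqrt(51095))*i. At the order-2 pole a set g(y) = (y - a)^2*f(y) = [5*y**2/11 - 24*y/29 + 17/10] / (y - a')^2.
Order-2 pole: residue = g'(a); g'((7/24) - ((1/264)*sqrt(51095))*i) = ((110994624/34413759875)*sqrt(51095))*i, so the residue is ((110994624/34413759875)*sqrt(51095))*i.
The factor y**2 - 7*y/12 + 9/11 splits as (y - a)(y - a') with a = (7/24) + ((1/264)*sqrt(51095))*i, a' = (7/24) - ((1/264)*sqrt(51095))*i. At the order-2 pole a set g(y) = (y - a)^2*f(y) = [5*y**2/11 - 24*y/29 + 17/10] / (y - a')^2.
Order-2 pole: residue = g'(a); g'((7/24) + ((1/264)*sqrt(51095))*i) = -((110994624/34413759875)*sqrt(51095))*i, so the residue is -((110994624/34413759875)*sqrt(51095))*i.
List the singular points by increasing real part (a conjugate pair: the negative imaginary part first).

Radius of convergence at 0: (3/11)*sqrt(11).
At (7/24) - ((1/264)*sqrt(51095))*i: a pole of order 2; residue ((110994624/34413759875)*sqrt(51095))*i.
At (7/24) + ((1/264)*sqrt(51095))*i: a pole of order 2; residue -((110994624/34413759875)*sqrt(51095))*i.


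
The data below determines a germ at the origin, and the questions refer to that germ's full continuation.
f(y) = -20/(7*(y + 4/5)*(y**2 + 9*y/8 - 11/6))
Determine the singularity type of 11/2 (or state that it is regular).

The point is a regular point.

Denominator factors: y + 4/5 = 63/10 at y = 11/2; y**2 + 9*y/8 - 11/6 = 1661/48 at y = 11/2 — none vanishes.
So the germ continues analytically to 11/2.


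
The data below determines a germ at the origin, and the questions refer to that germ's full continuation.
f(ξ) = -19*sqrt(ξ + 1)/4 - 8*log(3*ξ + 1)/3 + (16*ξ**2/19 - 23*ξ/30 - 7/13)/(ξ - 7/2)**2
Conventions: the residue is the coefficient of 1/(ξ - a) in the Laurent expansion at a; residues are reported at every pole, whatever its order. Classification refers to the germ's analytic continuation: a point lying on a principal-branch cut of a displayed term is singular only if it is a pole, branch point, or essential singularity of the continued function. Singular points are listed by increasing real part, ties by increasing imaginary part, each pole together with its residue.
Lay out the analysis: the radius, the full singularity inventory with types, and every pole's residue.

Denominator factor (ξ - 7/2)^2: pole of order 2 at 7/2, modulus 7/2.
Branch term (-19/4)*sqrt(1 - ξ/(-1)): its argument vanishes at ξ = -1, a square-root branch point, modulus 1.
Branch term (-8/3)*log(1 - ξ/(-1/3)): its argument vanishes at ξ = -1/3, a logarithmic branch point, modulus 1/3.
The radius of convergence is the smallest modulus among the singular points: 1/3.
The branch terms are analytic at 7/2 and contribute nothing to the residue; only the rational part matters.
At the order-2 pole 7/2 set g(ξ) = (ξ - (7/2))^2*(rational part) = 16*ξ**2/19 - 23*ξ/30 - 7/13.
Order-2 pole: residue = g'(a); g'(7/2) = 2923/570, so the residue is 2923/570.
List the singular points by increasing real part (a conjugate pair: the negative imaginary part first).

Radius of convergence at 0: 1/3.
At -1: an algebraic (square-root) branch point.
At -1/3: a logarithmic branch point.
At 7/2: a pole of order 2; residue 2923/570.


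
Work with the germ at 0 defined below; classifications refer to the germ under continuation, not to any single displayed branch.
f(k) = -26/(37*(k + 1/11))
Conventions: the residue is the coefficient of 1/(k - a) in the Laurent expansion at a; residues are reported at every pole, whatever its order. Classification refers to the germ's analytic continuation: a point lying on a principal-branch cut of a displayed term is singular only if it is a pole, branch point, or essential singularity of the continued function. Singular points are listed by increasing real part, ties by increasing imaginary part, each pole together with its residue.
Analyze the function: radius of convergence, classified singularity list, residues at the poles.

Denominator factor (k + 1/11): pole of order 1 at -1/11, modulus 1/11.
The radius of convergence is the smallest modulus among the singular points: 1/11.
At the order-1 pole -1/11 set g(k) = (k - (-1/11))*f(k) = -26/37.
Simple pole: residue = g(a) at a = -1/11, which is -26/37.

Radius of convergence at 0: 1/11.
At -1/11: a pole of order 1; residue -26/37.


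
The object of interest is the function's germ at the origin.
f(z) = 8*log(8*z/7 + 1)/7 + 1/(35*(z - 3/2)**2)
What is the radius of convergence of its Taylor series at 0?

The radius of convergence is 7/8.

Denominator factor (z - 3/2)^2: pole of order 2 at 3/2, modulus 3/2.
Branch term (8/7)*log(1 - z/(-7/8)): its argument vanishes at z = -7/8, a logarithmic branch point, modulus 7/8.
The radius of convergence is the smallest modulus among the singular points: 7/8.


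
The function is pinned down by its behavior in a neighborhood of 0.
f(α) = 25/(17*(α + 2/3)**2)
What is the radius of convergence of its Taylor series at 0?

The radius of convergence is 2/3.

Denominator factor (α + 2/3)^2: pole of order 2 at -2/3, modulus 2/3.
The radius of convergence is the smallest modulus among the singular points: 2/3.


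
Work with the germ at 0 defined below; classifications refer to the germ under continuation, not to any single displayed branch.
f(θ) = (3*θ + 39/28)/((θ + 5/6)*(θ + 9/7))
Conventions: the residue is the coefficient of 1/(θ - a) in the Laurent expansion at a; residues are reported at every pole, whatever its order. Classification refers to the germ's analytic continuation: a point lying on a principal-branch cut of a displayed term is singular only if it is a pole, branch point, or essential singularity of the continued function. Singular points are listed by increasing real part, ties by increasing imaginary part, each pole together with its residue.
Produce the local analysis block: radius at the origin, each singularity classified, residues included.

Denominator factor (θ + 5/6): pole of order 1 at -5/6, modulus 5/6.
Denominator factor (θ + 9/7): pole of order 1 at -9/7, modulus 9/7.
The radius of convergence is the smallest modulus among the singular points: 5/6.
At the order-1 pole -9/7 set g(θ) = (θ - (-9/7))*f(θ) = (3*θ + 39/28)/(θ + 5/6).
Simple pole: residue = g(a) at a = -9/7, which is 207/38.
At the order-1 pole -5/6 set g(θ) = (θ - (-5/6))*f(θ) = (3*θ + 39/28)/(θ + 9/7).
Simple pole: residue = g(a) at a = -5/6, which is -93/38.
List the singular points by increasing real part (a conjugate pair: the negative imaginary part first).

Radius of convergence at 0: 5/6.
At -9/7: a pole of order 1; residue 207/38.
At -5/6: a pole of order 1; residue -93/38.


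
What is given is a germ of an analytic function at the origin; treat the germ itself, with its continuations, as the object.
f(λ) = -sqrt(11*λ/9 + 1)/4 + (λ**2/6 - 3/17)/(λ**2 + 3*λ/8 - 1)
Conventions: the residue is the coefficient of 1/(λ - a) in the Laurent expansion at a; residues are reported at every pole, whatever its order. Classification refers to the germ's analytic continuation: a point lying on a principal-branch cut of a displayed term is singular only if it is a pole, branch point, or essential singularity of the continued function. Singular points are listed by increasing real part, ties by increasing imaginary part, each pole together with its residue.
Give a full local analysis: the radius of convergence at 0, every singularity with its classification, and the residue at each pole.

Radius of convergence at 0: 9/11.
At -3/16 - (1/16)*sqrt(265): a pole of order 1; residue -1/32 - (5/86496)*sqrt(265).
At -9/11: an algebraic (square-root) branch point.
At -3/16 + (1/16)*sqrt(265): a pole of order 1; residue -1/32 + (5/86496)*sqrt(265).

Denominator factor (λ**2 + 3*λ/8 - 1): discriminant 265/64, real irrational roots -3/16 + (1/16)*sqrt(265) and -3/16 - (1/16)*sqrt(265); poles of order 1, moduli -3/16 + (1/16)*sqrt(265) and 3/16 + (1/16)*sqrt(265).
Branch term (-1/4)*sqrt(1 - λ/(-9/11)): its argument vanishes at λ = -9/11, a square-root branch point, modulus 9/11.
The radius of convergence is the smallest modulus among the singular points: 9/11.
The branch term is analytic at -3/16 - (1/16)*sqrt(265) and contributes nothing to the residue; only the rational part matters.
The factor λ**2 + 3*λ/8 - 1 splits as (λ - a)(λ - a') with a = -3/16 - (1/16)*sqrt(265), a' = -3/16 + (1/16)*sqrt(265). At the order-1 pole a set g(λ) = (λ - a)*(rational part) = [λ**2/6 - 3/17] / (λ - a').
Simple pole: residue = g(a) at a = -3/16 - (1/16)*sqrt(265), which is -1/32 - (5/86496)*sqrt(265).
The branch term is analytic at -3/16 + (1/16)*sqrt(265) and contributes nothing to the residue; only the rational part matters.
The factor λ**2 + 3*λ/8 - 1 splits as (λ - a)(λ - a') with a = -3/16 + (1/16)*sqrt(265), a' = -3/16 - (1/16)*sqrt(265). At the order-1 pole a set g(λ) = (λ - a)*(rational part) = [λ**2/6 - 3/17] / (λ - a').
Simple pole: residue = g(a) at a = -3/16 + (1/16)*sqrt(265), which is -1/32 + (5/86496)*sqrt(265).
List the singular points by increasing real part (a conjugate pair: the negative imaginary part first).


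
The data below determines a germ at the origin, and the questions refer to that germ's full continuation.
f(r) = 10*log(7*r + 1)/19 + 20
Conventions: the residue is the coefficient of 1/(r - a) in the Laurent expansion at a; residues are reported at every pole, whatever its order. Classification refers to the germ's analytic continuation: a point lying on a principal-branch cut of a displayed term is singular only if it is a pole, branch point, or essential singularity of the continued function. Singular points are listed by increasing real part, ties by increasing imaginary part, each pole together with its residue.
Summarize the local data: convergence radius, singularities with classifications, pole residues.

Branch term (10/19)*log(1 - r/(-1/7)): its argument vanishes at r = -1/7, a logarithmic branch point, modulus 1/7.
The radius of convergence is the smallest modulus among the singular points: 1/7.

Radius of convergence at 0: 1/7.
At -1/7: a logarithmic branch point.


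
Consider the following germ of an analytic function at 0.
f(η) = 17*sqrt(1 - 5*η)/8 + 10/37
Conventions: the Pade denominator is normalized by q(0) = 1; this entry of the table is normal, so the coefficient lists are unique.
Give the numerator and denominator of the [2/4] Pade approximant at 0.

Taylor coefficients needed (expand at 0): a_0 = 709/296, a_1 = -85/16, a_2 = -425/64, a_3 = -2125/128, a_4 = -53125/1024, a_5 = -371875/2048, a_6 = -5578125/8192.
Write the denominator as Q(η) = 1 + q1*η + q2*η^2 + q3*η^3 + q4*η^4. Requiring Q*f - P = O(η^7) with deg P <= 2 kills the coefficients of η^3..η^6 in Q*f:
  η^3: a_3 + q1*a_2 + q2*a_1 + q3*a_0 = 0, i.e. -2125/128 + (-425/64)*q1 + (-85/16)*q2 + (709/296)*q3 = 0.
  η^4: a_4 + q1*a_3 + q2*a_2 + q3*a_1 + q4*a_0 = 0, i.e. -53125/1024 + (-2125/128)*q1 + (-425/64)*q2 + (-85/16)*q3 + (709/296)*q4 = 0.
  η^5: a_5 + q1*a_4 + q2*a_3 + q3*a_2 + q4*a_1 = 0, i.e. -371875/2048 + (-53125/1024)*q1 + (-2125/128)*q2 + (-425/64)*q3 + (-85/16)*q4 = 0.
  η^6: a_6 + q1*a_5 + q2*a_4 + q3*a_3 + q4*a_2 = 0, i.e. -5578125/8192 + (-371875/2048)*q1 + (-53125/1024)*q2 + (-2125/128)*q3 + (-425/64)*q4 = 0.
Solving this linear system: q1 = -14851075/2954479, q2 = 45554105/11817916, q3 = 73011175/47271664, q4 = 352475875/378173312.
The numerator is Q*f truncated at degree 2: P0 = a_0 = 709/296; P1 = a_1 + q1*a_0 = -30350660805/1749051568; P2 = a_2 + q1*a_1 + q2*a_0 = 204963062115/6996206272.

The Pade approximant has numerator coefficients [709/296, -30350660805/1749051568, 204963062115/6996206272]; denominator coefficients [1, -14851075/2954479, 45554105/11817916, 73011175/47271664, 352475875/378173312].


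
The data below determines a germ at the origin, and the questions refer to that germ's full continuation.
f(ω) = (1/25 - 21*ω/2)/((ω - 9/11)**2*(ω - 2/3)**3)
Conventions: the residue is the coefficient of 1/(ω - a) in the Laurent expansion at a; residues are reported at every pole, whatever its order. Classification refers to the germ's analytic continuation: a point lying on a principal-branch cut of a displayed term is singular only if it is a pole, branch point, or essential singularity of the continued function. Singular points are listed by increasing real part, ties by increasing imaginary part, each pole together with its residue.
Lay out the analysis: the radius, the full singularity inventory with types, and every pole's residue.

Denominator factor (ω - 2/3)^3: pole of order 3 at 2/3, modulus 2/3.
Denominator factor (ω - 9/11)^2: pole of order 2 at 9/11, modulus 9/11.
The radius of convergence is the smallest modulus among the singular points: 2/3.
At the order-3 pole 2/3 set g(ω) = (ω - (2/3))^3*f(ω) = (1/25 - 21*ω/2)/(ω - 9/11)**2.
Order-3 pole: residue = g''(a)/2; g''(2/3) = -1426770774/15625, so the residue is -713385387/15625.
At the order-2 pole 9/11 set g(ω) = (ω - (9/11))^2*f(ω) = (1/25 - 21*ω/2)/(ω - 2/3)**3.
Order-2 pole: residue = g'(a); g'(9/11) = 713385387/15625, so the residue is 713385387/15625.
List the singular points by increasing real part (a conjugate pair: the negative imaginary part first).

Radius of convergence at 0: 2/3.
At 2/3: a pole of order 3; residue -713385387/15625.
At 9/11: a pole of order 2; residue 713385387/15625.


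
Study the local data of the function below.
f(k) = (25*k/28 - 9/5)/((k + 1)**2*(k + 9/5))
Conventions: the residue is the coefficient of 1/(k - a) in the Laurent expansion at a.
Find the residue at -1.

The residue is 2385/448.

At the order-2 pole -1 set g(k) = (k - (-1))^2*f(k) = (25*k/28 - 9/5)/(k + 9/5).
Order-2 pole: residue = g'(a); g'(-1) = 2385/448, so the residue is 2385/448.


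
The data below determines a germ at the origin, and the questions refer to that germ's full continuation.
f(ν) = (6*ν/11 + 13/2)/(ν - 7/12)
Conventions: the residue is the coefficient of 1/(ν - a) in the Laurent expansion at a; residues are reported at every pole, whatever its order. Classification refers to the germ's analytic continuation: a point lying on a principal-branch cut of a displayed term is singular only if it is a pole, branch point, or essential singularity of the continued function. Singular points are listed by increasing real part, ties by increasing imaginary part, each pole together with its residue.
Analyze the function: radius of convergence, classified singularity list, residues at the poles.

Radius of convergence at 0: 7/12.
At 7/12: a pole of order 1; residue 75/11.

Denominator factor (ν - 7/12): pole of order 1 at 7/12, modulus 7/12.
The radius of convergence is the smallest modulus among the singular points: 7/12.
At the order-1 pole 7/12 set g(ν) = (ν - (7/12))*f(ν) = 6*ν/11 + 13/2.
Simple pole: residue = g(a) at a = 7/12, which is 75/11.


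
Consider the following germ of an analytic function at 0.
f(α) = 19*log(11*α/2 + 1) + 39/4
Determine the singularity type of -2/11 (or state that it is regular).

The term (19)*log(1 - α/(-2/11)) has argument 1 - -2/11/(-2/11) = 0 at -2/11: a logarithmic (infinitely-sheeted) branch point; the remaining terms are analytic or single-valued there.

The point is a logarithmic branch point.


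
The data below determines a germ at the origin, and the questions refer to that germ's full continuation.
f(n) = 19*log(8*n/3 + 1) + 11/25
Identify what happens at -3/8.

The point is a logarithmic branch point.

The term (19)*log(1 - n/(-3/8)) has argument 1 - -3/8/(-3/8) = 0 at -3/8: a logarithmic (infinitely-sheeted) branch point; the remaining terms are analytic or single-valued there.


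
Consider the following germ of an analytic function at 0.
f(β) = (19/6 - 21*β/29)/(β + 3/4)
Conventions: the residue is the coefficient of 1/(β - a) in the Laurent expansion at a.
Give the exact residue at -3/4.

The residue is 1291/348.

At the order-1 pole -3/4 set g(β) = (β - (-3/4))*f(β) = 19/6 - 21*β/29.
Simple pole: residue = g(a) at a = -3/4, which is 1291/348.


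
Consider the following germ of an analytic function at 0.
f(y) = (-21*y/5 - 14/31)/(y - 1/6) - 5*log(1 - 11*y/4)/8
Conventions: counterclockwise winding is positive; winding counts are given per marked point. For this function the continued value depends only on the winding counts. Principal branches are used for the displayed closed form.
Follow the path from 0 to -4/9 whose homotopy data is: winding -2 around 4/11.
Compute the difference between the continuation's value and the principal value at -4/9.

The rational part is single-valued and drops out of the difference; each branch term changes only by its own monodromy.
(-5/8)*log(1 - y/(4/11)): each positive loop around 4/11 adds 2*pi*i to the log, so winding -2 contributes (-5/8)*(-2)*2*pi*i = (5/2)*pi*i.
Summing the contributions at y = -4/9 gives (5/2)*pi*i.

Continued minus principal equals (5/2)*pi*i.


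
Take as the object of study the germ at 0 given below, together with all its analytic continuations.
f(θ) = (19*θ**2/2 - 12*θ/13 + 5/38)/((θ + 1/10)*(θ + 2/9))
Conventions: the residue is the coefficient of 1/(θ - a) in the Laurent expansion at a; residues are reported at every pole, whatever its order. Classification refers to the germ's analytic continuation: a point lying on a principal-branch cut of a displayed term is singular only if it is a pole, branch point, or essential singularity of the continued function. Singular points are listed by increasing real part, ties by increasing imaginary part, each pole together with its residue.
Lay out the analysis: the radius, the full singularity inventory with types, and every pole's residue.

Denominator factor (θ + 1/10): pole of order 1 at -1/10, modulus 1/10.
Denominator factor (θ + 2/9): pole of order 1 at -2/9, modulus 2/9.
The radius of convergence is the smallest modulus among the singular points: 1/10.
At the order-1 pole -2/9 set g(θ) = (θ - (-2/9))*f(θ) = (19*θ**2/2 - 12*θ/13 + 5/38)/(θ + 1/10).
Simple pole: residue = g(a) at a = -2/9, which is -161225/24453.
At the order-1 pole -1/10 set g(θ) = (θ - (-1/10))*f(θ) = (19*θ**2/2 - 12*θ/13 + 5/38)/(θ + 2/9).
Simple pole: residue = g(a) at a = -1/10, which is 141777/54340.
List the singular points by increasing real part (a conjugate pair: the negative imaginary part first).

Radius of convergence at 0: 1/10.
At -2/9: a pole of order 1; residue -161225/24453.
At -1/10: a pole of order 1; residue 141777/54340.


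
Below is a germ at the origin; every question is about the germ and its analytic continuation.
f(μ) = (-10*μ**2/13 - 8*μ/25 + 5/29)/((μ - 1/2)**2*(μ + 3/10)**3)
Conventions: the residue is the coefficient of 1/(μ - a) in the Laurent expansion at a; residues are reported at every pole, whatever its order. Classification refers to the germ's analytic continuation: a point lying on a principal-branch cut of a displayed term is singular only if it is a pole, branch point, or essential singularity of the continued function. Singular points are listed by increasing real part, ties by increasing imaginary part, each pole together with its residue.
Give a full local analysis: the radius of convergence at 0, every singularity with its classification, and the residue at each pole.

Denominator factor (μ + 3/10)^3: pole of order 3 at -3/10, modulus 3/10.
Denominator factor (μ - 1/2)^2: pole of order 2 at 1/2, modulus 1/2.
The radius of convergence is the smallest modulus among the singular points: 3/10.
At the order-3 pole -3/10 set g(μ) = (μ - (-3/10))^3*f(μ) = (-10*μ**2/13 - 8*μ/25 + 5/29)/(μ - 1/2)**2.
Order-3 pole: residue = g''(a)/2; g''(-3/10) = 156315/96512, so the residue is 156315/193024.
At the order-2 pole 1/2 set g(μ) = (μ - (1/2))^2*f(μ) = (-10*μ**2/13 - 8*μ/25 + 5/29)/(μ + 3/10)**3.
Order-2 pole: residue = g'(a); g'(1/2) = -156315/193024, so the residue is -156315/193024.
List the singular points by increasing real part (a conjugate pair: the negative imaginary part first).

Radius of convergence at 0: 3/10.
At -3/10: a pole of order 3; residue 156315/193024.
At 1/2: a pole of order 2; residue -156315/193024.


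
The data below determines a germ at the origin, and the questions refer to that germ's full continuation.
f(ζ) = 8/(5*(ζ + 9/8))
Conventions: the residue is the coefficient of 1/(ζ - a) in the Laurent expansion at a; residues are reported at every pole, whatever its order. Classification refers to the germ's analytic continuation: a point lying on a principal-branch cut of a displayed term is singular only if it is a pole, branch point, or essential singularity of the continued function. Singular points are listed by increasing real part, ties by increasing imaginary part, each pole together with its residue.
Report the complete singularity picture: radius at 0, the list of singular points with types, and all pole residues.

Radius of convergence at 0: 9/8.
At -9/8: a pole of order 1; residue 8/5.

Denominator factor (ζ + 9/8): pole of order 1 at -9/8, modulus 9/8.
The radius of convergence is the smallest modulus among the singular points: 9/8.
At the order-1 pole -9/8 set g(ζ) = (ζ - (-9/8))*f(ζ) = 8/5.
Simple pole: residue = g(a) at a = -9/8, which is 8/5.


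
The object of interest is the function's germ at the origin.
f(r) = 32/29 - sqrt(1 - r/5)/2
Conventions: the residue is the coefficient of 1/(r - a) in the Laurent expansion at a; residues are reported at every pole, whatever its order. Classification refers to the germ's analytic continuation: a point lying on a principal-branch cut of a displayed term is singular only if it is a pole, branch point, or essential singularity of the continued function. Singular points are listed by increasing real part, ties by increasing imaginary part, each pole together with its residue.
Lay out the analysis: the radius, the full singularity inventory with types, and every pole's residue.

Branch term (-1/2)*sqrt(1 - r/(5)): its argument vanishes at r = 5, a square-root branch point, modulus 5.
The radius of convergence is the smallest modulus among the singular points: 5.

Radius of convergence at 0: 5.
At 5: an algebraic (square-root) branch point.


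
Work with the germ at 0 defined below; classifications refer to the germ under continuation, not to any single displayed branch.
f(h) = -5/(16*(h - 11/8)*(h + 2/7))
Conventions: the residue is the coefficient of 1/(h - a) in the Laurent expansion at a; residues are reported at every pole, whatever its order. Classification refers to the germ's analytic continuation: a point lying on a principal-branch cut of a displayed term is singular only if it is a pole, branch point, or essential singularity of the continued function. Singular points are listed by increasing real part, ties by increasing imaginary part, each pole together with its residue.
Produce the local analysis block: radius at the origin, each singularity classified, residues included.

Denominator factor (h + 2/7): pole of order 1 at -2/7, modulus 2/7.
Denominator factor (h - 11/8): pole of order 1 at 11/8, modulus 11/8.
The radius of convergence is the smallest modulus among the singular points: 2/7.
At the order-1 pole -2/7 set g(h) = (h - (-2/7))*f(h) = -5/(16*(h - 11/8)).
Simple pole: residue = g(a) at a = -2/7, which is 35/186.
At the order-1 pole 11/8 set g(h) = (h - (11/8))*f(h) = -5/(16*(h + 2/7)).
Simple pole: residue = g(a) at a = 11/8, which is -35/186.
List the singular points by increasing real part (a conjugate pair: the negative imaginary part first).

Radius of convergence at 0: 2/7.
At -2/7: a pole of order 1; residue 35/186.
At 11/8: a pole of order 1; residue -35/186.


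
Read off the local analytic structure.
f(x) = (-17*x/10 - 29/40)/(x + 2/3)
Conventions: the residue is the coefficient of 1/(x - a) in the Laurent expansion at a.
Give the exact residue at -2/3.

The residue is 49/120.

At the order-1 pole -2/3 set g(x) = (x - (-2/3))*f(x) = -17*x/10 - 29/40.
Simple pole: residue = g(a) at a = -2/3, which is 49/120.


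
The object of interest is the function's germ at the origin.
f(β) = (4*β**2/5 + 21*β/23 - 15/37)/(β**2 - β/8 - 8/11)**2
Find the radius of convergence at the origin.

The radius of convergence is -1/16 + (1/176)*sqrt(22649).

Denominator factor (β**2 - β/8 - 8/11)^2: discriminant 2059/704, real irrational roots 1/16 + (1/176)*sqrt(22649) and 1/16 - (1/176)*sqrt(22649); poles of order 2, moduli 1/16 + (1/176)*sqrt(22649) and -1/16 + (1/176)*sqrt(22649).
The radius of convergence is the smallest modulus among the singular points: -1/16 + (1/176)*sqrt(22649).


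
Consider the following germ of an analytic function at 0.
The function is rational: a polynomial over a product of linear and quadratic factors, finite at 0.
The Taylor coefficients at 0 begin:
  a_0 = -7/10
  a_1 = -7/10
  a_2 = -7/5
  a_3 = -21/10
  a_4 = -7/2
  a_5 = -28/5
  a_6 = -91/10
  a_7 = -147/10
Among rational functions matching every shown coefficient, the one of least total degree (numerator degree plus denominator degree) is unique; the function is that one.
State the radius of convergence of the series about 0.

No rational of total degree below 2 reproduces all 8 coefficients; solving the [0/2] Pade equations on them gives f(ω) = 7/(10*(ω**2 + ω - 1)), whose expansion matches every shown term.
Denominator factor (ω**2 + ω - 1): discriminant 5, real irrational roots -1/2 + (1/2)*sqrt(5) and -1/2 - (1/2)*sqrt(5); poles of order 1, moduli -1/2 + (1/2)*sqrt(5) and 1/2 + (1/2)*sqrt(5).
The radius of convergence is the smallest modulus among the singular points: -1/2 + (1/2)*sqrt(5).

The radius of convergence is -1/2 + (1/2)*sqrt(5).


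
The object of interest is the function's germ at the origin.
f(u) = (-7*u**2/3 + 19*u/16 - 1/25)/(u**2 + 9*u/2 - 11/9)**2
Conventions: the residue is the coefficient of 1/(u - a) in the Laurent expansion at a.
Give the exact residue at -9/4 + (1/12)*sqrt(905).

The factor u**2 + 9*u/2 - 11/9 splits as (u - a)(u - a') with a = -9/4 + (1/12)*sqrt(905), a' = -9/4 - (1/12)*sqrt(905). At the order-2 pole a set g(u) = (u - a)^2*f(u) = [-7*u**2/3 + 19*u/16 - 1/25] / (u - a')^2.
Order-2 pole: residue = g'(a); g'(-9/4 + (1/12)*sqrt(905)) = -(6047/81902500)*sqrt(905), so the residue is -(6047/81902500)*sqrt(905).

The residue is -(6047/81902500)*sqrt(905).


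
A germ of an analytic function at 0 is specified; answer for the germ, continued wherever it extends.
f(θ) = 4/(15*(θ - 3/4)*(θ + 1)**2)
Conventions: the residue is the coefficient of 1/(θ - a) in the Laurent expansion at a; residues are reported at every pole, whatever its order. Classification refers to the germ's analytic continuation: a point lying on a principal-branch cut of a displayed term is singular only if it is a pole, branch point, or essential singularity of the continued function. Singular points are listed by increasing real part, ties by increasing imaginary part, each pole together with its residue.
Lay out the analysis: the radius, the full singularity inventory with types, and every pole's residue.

Denominator factor (θ - 3/4): pole of order 1 at 3/4, modulus 3/4.
Denominator factor (θ + 1)^2: pole of order 2 at -1, modulus 1.
The radius of convergence is the smallest modulus among the singular points: 3/4.
At the order-2 pole -1 set g(θ) = (θ - (-1))^2*f(θ) = 4/(15*(θ - 3/4)).
Order-2 pole: residue = g'(a); g'(-1) = -64/735, so the residue is -64/735.
At the order-1 pole 3/4 set g(θ) = (θ - (3/4))*f(θ) = 4/(15*(θ + 1)**2).
Simple pole: residue = g(a) at a = 3/4, which is 64/735.
List the singular points by increasing real part (a conjugate pair: the negative imaginary part first).

Radius of convergence at 0: 3/4.
At -1: a pole of order 2; residue -64/735.
At 3/4: a pole of order 1; residue 64/735.
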